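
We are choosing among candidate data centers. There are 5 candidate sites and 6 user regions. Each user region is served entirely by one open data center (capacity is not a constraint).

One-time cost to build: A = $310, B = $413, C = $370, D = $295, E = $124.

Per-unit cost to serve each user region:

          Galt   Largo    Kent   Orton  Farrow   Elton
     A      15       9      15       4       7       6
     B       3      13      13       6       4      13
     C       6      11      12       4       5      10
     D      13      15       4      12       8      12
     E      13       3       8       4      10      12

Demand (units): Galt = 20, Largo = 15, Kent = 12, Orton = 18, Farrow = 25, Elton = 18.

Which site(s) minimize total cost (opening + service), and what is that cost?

For any fixed open set, each user region goes to its cheapest open site; total = fixed + service.
{E}: Galt→E 13·20=260, Largo→E 3·15=45, Kent→E 8·12=96, Orton→E 4·18=72, Farrow→E 10·25=250, Elton→E 12·18=216. Service 939; fixed 124; total 1063.
{B, E}: Galt→B 3·20=60, Largo→E 3·15=45, Kent→E 8·12=96, Orton→E 4·18=72, Farrow→B 4·25=100, Elton→E 12·18=216. Service 589; fixed 537; total 1126.
{C, E}: Galt→C 6·20=120, Largo→E 3·15=45, Kent→E 8·12=96, Orton→C 4·18=72, Farrow→C 5·25=125, Elton→C 10·18=180. Service 638; fixed 494; total 1132.
{A, B, C, D, E}: Galt→B 3·20=60, Largo→E 3·15=45, Kent→D 4·12=48, Orton→A 4·18=72, Farrow→B 4·25=100, Elton→A 6·18=108. Service 433; fixed 1512; total 1945.
No other subset beats 1063.

Open E only; minimum total cost 1063.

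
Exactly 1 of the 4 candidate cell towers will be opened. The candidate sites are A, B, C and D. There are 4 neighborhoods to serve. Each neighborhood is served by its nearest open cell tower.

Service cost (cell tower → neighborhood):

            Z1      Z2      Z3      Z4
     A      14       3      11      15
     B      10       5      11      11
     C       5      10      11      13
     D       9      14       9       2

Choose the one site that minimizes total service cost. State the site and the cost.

Choose D only; total service cost 34.

With exactly 1 open, each neighborhood uses its cheapest among the chosen.
{D}: Z1→D 9, Z2→D 14, Z3→D 9, Z4→D 2. Service cost 34.
{B}: service cost 37
{C}: service cost 39
Among all 4 size-1 choices, {D} is lowest.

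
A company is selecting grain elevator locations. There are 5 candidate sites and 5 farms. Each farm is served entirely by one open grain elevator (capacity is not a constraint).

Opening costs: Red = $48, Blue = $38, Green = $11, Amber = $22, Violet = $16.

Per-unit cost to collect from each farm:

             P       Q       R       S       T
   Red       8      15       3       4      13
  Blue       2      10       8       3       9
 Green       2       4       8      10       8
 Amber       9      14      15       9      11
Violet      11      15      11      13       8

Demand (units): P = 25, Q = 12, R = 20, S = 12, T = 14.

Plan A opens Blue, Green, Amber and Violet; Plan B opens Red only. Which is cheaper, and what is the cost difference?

Plan A: {Blue, Green, Amber, Violet}: P→Blue 2·25=50, Q→Green 4·12=48, R→Blue 8·20=160, S→Blue 3·12=36, T→Green 8·14=112. Service 406; fixed 87; total 493.
Plan B: {Red}: P→Red 8·25=200, Q→Red 15·12=180, R→Red 3·20=60, S→Red 4·12=48, T→Red 13·14=182. Service 670; fixed 48; total 718.
Difference: |493 − 718| = 225.

Plan A is cheaper by 225.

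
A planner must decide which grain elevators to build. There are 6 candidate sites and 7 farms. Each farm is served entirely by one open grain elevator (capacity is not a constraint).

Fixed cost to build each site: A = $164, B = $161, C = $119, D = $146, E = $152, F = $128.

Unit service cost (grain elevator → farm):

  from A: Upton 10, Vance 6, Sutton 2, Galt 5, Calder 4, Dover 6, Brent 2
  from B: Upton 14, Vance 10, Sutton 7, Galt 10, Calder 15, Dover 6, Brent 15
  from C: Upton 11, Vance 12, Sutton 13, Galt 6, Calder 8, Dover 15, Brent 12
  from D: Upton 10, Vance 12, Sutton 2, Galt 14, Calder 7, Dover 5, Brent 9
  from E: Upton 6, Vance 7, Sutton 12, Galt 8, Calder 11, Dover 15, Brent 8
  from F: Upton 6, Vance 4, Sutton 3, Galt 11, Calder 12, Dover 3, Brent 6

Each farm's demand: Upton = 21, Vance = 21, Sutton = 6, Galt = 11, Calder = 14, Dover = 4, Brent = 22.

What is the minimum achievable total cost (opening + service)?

Minimum total cost: 681

For any fixed open set, each farm goes to its cheapest open site; total = fixed + service.
{A, F}: Upton→F 6·21=126, Vance→F 4·21=84, Sutton→A 2·6=12, Galt→A 5·11=55, Calder→A 4·14=56, Dover→F 3·4=12, Brent→A 2·22=44. Service 389; fixed 292; total 681.
{A}: Upton→A 10·21=210, Vance→A 6·21=126, Sutton→A 2·6=12, Galt→A 5·11=55, Calder→A 4·14=56, Dover→A 6·4=24, Brent→A 2·22=44. Service 527; fixed 164; total 691.
{A, E}: Upton→E 6·21=126, Vance→A 6·21=126, Sutton→A 2·6=12, Galt→A 5·11=55, Calder→A 4·14=56, Dover→A 6·4=24, Brent→A 2·22=44. Service 443; fixed 316; total 759.
{A, B, C, D, E, F}: Upton→E 6·21=126, Vance→F 4·21=84, Sutton→A 2·6=12, Galt→A 5·11=55, Calder→A 4·14=56, Dover→F 3·4=12, Brent→A 2·22=44. Service 389; fixed 870; total 1259.
No other subset beats 681.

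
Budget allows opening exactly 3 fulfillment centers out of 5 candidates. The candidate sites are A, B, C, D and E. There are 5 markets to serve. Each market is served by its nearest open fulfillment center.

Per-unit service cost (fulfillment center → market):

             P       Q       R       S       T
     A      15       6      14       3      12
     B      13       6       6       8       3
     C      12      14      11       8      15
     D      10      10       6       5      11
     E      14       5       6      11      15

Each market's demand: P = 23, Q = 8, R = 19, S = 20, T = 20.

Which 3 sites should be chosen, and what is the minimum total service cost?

Choose A, B and D; total service cost 512.

With exactly 3 open, each market uses its cheapest among the chosen.
{A, B, D}: P→D 10·23=230, Q→A 6·8=48, R→B 6·19=114, S→A 3·20=60, T→B 3·20=60. Service cost 512.
{B, D, E}: service cost 544
{B, C, D}: service cost 552
Among all 10 size-3 choices, {A, B, D} is lowest.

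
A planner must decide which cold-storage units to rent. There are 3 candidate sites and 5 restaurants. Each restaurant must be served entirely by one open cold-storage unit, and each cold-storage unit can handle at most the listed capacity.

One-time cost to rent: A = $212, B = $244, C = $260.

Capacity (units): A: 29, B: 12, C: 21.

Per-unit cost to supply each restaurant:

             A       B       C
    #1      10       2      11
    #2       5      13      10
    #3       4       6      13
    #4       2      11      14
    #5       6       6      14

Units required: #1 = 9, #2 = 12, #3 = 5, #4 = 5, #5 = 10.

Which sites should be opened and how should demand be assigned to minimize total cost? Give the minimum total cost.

Open {A, C}: #1→C 11·9=99, #2→A 5·12=60, #3→C 13·5=65, #4→A 2·5=10, #5→A 6·10=60.
Loads: A carries 27/29, C carries 14/21. Service 294; fixed 472; total 766.
Next best feasible plan costs 772.

Minimum total cost: 766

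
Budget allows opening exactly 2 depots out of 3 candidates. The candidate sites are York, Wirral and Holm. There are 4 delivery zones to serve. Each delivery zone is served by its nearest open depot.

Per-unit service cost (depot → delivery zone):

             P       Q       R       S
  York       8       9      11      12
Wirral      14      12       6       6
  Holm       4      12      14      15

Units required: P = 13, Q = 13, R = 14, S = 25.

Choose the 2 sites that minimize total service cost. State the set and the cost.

Choose Wirral and Holm; total service cost 442.

With exactly 2 open, each delivery zone uses its cheapest among the chosen.
{Wirral, Holm}: P→Holm 4·13=52, Q→Wirral 12·13=156, R→Wirral 6·14=84, S→Wirral 6·25=150. Service cost 442.
{York, Wirral}: service cost 455
{York, Holm}: service cost 623
Among all 3 size-2 choices, {Wirral, Holm} is lowest.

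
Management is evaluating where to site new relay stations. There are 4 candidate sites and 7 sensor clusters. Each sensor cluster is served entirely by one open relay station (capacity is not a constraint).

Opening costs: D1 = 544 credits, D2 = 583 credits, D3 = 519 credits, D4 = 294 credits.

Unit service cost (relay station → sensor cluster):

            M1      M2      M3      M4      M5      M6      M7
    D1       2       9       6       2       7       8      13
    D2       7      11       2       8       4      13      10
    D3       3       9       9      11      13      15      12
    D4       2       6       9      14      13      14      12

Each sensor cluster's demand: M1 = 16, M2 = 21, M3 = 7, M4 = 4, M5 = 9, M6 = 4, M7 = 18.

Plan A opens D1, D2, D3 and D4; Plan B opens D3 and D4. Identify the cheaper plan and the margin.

Plan A: {D1, D2, D3, D4}: M1→D1 2·16=32, M2→D4 6·21=126, M3→D2 2·7=14, M4→D1 2·4=8, M5→D2 4·9=36, M6→D1 8·4=32, M7→D2 10·18=180. Service 428; fixed 1940; total 2368.
Plan B: {D3, D4}: M1→D4 2·16=32, M2→D4 6·21=126, M3→D3 9·7=63, M4→D3 11·4=44, M5→D3 13·9=117, M6→D4 14·4=56, M7→D3 12·18=216. Service 654; fixed 813; total 1467.
Difference: |2368 − 1467| = 901.

Plan B is cheaper by 901.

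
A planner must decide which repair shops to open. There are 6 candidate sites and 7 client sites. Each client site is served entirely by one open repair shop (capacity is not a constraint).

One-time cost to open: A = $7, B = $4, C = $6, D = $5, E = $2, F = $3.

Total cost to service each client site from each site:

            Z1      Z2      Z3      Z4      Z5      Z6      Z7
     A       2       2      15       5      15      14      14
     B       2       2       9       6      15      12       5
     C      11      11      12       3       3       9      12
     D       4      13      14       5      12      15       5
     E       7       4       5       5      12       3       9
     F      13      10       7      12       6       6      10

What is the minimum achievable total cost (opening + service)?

Minimum total cost: 35

For any fixed open set, each client site goes to its cheapest open site; total = fixed + service.
{B, C, E}: Z1→B 2, Z2→B 2, Z3→E 5, Z4→C 3, Z5→C 3, Z6→E 3, Z7→B 5. Service 23; fixed 12; total 35.
{B, E, F}: Z1→B 2, Z2→B 2, Z3→E 5, Z4→E 5, Z5→F 6, Z6→E 3, Z7→B 5. Service 28; fixed 9; total 37.
{B, C, E, F}: Z1→B 2, Z2→B 2, Z3→E 5, Z4→C 3, Z5→C 3, Z6→E 3, Z7→B 5. Service 23; fixed 15; total 38.
{A, B, C, D, E, F}: service 23 + fixed 27 = 50
No other subset beats 35.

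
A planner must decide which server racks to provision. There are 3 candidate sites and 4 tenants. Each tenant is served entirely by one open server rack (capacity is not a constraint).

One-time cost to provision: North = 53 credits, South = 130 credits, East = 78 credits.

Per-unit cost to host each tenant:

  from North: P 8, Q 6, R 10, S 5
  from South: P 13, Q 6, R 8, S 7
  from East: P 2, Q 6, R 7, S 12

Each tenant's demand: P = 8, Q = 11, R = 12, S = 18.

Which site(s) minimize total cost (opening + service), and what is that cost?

For any fixed open set, each tenant goes to its cheapest open site; total = fixed + service.
{North, East}: P→East 2·8=16, Q→North 6·11=66, R→East 7·12=84, S→North 5·18=90. Service 256; fixed 131; total 387.
{North}: P→North 8·8=64, Q→North 6·11=66, R→North 10·12=120, S→North 5·18=90. Service 340; fixed 53; total 393.
{East}: service 382 + fixed 78 = 460
{North, South, East}: service 256 + fixed 261 = 517
No other subset beats 387.

Open North and East; minimum total cost 387.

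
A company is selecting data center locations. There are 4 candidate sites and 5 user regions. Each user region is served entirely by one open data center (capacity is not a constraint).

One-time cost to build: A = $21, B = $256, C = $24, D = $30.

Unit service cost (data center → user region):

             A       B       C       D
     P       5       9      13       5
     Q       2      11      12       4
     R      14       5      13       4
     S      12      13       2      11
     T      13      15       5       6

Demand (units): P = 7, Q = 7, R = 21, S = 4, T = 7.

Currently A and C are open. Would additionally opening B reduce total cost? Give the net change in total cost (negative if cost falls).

Current service cost with {A, C}: 365.
Adding B: each user region re-picks its cheapest; new service cost 197, saving 168.
Extra fixed cost: 256. Net change = 256 − 168 = 88.
(Totals: 410 → 498.)

No — net change +88 (cost rises by 88).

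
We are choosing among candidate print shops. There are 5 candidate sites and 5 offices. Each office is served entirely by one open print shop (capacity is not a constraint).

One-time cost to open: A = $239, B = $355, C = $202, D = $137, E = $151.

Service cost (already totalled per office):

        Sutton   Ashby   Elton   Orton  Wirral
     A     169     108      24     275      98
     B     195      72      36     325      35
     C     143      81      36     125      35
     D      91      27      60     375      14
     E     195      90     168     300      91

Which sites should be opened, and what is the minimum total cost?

Open C only; minimum total cost 622.

For any fixed open set, each office goes to its cheapest open site; total = fixed + service.
{C}: Sutton→C 143, Ashby→C 81, Elton→C 36, Orton→C 125, Wirral→C 35. Service 420; fixed 202; total 622.
{C, D}: service 293 + fixed 339 = 632
{D}: service 567 + fixed 137 = 704
{A, B, C, D, E}: Sutton→D 91, Ashby→D 27, Elton→A 24, Orton→C 125, Wirral→D 14. Service 281; fixed 1084; total 1365.
No other subset beats 622.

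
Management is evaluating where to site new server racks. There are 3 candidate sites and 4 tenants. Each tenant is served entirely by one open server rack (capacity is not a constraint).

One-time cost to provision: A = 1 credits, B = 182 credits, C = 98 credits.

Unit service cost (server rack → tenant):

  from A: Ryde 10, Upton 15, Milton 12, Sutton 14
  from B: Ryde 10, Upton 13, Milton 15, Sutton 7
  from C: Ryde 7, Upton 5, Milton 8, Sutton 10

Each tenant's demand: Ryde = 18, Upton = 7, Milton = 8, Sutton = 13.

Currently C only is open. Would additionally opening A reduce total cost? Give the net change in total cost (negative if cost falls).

Current service cost with {C}: 355.
Adding A: each tenant re-picks its cheapest; new service cost 355, saving 0.
Extra fixed cost: 1. Net change = 1 − 0 = 1.
(Totals: 453 → 454.)

No — net change +1 (cost rises by 1).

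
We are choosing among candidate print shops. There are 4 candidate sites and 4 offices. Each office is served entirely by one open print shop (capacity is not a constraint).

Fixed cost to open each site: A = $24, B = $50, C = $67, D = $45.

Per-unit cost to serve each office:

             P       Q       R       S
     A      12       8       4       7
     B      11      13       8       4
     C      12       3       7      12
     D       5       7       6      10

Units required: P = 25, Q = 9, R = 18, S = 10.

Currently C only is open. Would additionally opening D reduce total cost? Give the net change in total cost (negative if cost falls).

Current service cost with {C}: 573.
Adding D: each office re-picks its cheapest; new service cost 360, saving 213.
Extra fixed cost: 45. Net change = 45 − 213 = -168.
(Totals: 640 → 472.)

Yes — net change −168 (cost falls by 168).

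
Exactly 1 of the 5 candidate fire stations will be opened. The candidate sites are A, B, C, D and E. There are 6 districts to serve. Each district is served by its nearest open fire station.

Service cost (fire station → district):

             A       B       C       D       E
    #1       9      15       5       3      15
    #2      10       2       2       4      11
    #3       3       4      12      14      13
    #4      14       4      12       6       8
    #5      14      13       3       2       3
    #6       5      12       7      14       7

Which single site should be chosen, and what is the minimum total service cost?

With exactly 1 open, each district uses its cheapest among the chosen.
{C}: #1→C 5, #2→C 2, #3→C 12, #4→C 12, #5→C 3, #6→C 7. Service cost 41.
{D}: service cost 43
{B}: service cost 50
Among all 5 size-1 choices, {C} is lowest.

Choose C only; total service cost 41.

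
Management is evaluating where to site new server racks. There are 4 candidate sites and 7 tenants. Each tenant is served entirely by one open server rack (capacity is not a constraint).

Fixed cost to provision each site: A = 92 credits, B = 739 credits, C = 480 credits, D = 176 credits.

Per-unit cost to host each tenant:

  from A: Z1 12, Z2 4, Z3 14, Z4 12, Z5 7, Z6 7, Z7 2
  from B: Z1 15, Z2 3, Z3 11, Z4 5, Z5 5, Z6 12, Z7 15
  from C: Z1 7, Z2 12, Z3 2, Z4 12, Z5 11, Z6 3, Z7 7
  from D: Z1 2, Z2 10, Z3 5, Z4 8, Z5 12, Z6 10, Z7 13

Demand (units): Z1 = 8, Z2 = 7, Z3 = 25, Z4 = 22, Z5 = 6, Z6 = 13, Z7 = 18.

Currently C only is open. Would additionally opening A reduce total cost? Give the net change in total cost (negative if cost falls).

Current service cost with {C}: 685.
Adding A: each tenant re-picks its cheapest; new service cost 515, saving 170.
Extra fixed cost: 92. Net change = 92 − 170 = -78.
(Totals: 1165 → 1087.)

Yes — net change −78 (cost falls by 78).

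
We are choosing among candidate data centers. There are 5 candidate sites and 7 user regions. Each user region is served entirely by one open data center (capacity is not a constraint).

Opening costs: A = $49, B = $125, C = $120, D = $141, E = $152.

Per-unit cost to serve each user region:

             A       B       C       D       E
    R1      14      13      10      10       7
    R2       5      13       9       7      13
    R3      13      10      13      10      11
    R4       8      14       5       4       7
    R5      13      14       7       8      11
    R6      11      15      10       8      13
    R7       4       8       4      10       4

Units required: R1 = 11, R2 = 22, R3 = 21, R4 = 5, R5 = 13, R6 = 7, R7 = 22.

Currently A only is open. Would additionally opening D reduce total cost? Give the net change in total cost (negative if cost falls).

Yes — net change −72 (cost falls by 72).

Current service cost with {A}: 911.
Adding D: each user region re-picks its cheapest; new service cost 698, saving 213.
Extra fixed cost: 141. Net change = 141 − 213 = -72.
(Totals: 960 → 888.)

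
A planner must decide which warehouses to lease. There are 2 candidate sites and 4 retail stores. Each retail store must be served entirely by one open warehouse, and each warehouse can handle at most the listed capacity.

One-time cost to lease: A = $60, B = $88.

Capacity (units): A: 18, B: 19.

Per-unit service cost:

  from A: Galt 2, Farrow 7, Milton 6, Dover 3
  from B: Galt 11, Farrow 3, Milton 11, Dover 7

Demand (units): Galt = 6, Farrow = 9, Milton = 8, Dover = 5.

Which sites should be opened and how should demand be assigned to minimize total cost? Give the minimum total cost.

Open {A, B}: Galt→A 2·6=12, Farrow→B 3·9=27, Milton→A 6·8=48, Dover→B 7·5=35.
Loads: A carries 14/18, B carries 14/19. Service 122; fixed 148; total 270.
Next best feasible plan costs 290.

Minimum total cost: 270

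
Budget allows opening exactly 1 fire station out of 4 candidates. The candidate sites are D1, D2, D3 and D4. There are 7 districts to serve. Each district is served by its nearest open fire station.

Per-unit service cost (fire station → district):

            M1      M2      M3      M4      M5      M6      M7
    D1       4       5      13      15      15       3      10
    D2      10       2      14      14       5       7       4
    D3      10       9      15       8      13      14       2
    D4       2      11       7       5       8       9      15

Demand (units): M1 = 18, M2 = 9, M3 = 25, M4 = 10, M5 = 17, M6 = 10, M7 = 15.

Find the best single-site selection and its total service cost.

Choose D4 only; total service cost 811.

With exactly 1 open, each district uses its cheapest among the chosen.
{D4}: M1→D4 2·18=36, M2→D4 11·9=99, M3→D4 7·25=175, M4→D4 5·10=50, M5→D4 8·17=136, M6→D4 9·10=90, M7→D4 15·15=225. Service cost 811.
{D2}: service cost 903
{D1}: service cost 1027
Among all 4 size-1 choices, {D4} is lowest.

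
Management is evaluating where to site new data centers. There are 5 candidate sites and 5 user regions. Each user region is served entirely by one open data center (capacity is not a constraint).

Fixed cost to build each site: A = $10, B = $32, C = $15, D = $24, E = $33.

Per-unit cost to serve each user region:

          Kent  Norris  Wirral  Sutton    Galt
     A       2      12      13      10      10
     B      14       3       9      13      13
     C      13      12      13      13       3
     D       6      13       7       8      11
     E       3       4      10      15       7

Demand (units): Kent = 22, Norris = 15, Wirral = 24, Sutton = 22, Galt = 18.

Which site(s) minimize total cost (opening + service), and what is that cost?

Open A, B, C and D; minimum total cost 568.

For any fixed open set, each user region goes to its cheapest open site; total = fixed + service.
{A, B, C, D}: Kent→A 2·22=44, Norris→B 3·15=45, Wirral→D 7·24=168, Sutton→D 8·22=176, Galt→C 3·18=54. Service 487; fixed 81; total 568.
{A, C, D, E}: Kent→A 2·22=44, Norris→E 4·15=60, Wirral→D 7·24=168, Sutton→D 8·22=176, Galt→C 3·18=54. Service 502; fixed 82; total 584.
{C, D, E}: service 524 + fixed 72 = 596
{A, B, C, D, E}: Kent→A 2·22=44, Norris→B 3·15=45, Wirral→D 7·24=168, Sutton→D 8·22=176, Galt→C 3·18=54. Service 487; fixed 114; total 601.
No other subset beats 568.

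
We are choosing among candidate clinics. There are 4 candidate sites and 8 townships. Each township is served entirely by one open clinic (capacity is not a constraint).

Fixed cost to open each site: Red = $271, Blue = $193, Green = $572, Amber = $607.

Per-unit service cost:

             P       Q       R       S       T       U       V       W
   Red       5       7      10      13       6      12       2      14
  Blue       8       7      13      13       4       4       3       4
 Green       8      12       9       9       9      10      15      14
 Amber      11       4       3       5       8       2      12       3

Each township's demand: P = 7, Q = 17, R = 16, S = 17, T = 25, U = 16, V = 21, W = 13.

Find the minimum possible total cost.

For any fixed open set, each township goes to its cheapest open site; total = fixed + service.
{Blue}: P→Blue 8·7=56, Q→Blue 7·17=119, R→Blue 13·16=208, S→Blue 13·17=221, T→Blue 4·25=100, U→Blue 4·16=64, V→Blue 3·21=63, W→Blue 4·13=52. Service 883; fixed 193; total 1076.
{Red, Blue}: service 793 + fixed 464 = 1257
{Blue, Amber}: P→Blue 8·7=56, Q→Amber 4·17=68, R→Amber 3·16=48, S→Amber 5·17=85, T→Blue 4·25=100, U→Amber 2·16=32, V→Blue 3·21=63, W→Amber 3·13=39. Service 491; fixed 800; total 1291.
{Red, Blue, Green, Amber}: P→Red 5·7=35, Q→Amber 4·17=68, R→Amber 3·16=48, S→Amber 5·17=85, T→Blue 4·25=100, U→Amber 2·16=32, V→Red 2·21=42, W→Amber 3·13=39. Service 449; fixed 1643; total 2092.
No other subset beats 1076.

Minimum total cost: 1076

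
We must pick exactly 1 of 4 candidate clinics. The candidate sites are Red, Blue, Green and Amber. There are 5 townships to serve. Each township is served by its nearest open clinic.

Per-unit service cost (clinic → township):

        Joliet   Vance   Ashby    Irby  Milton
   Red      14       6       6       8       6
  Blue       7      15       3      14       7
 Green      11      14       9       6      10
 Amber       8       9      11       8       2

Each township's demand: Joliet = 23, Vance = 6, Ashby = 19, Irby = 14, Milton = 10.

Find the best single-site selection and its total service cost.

Choose Blue only; total service cost 574.

With exactly 1 open, each township uses its cheapest among the chosen.
{Blue}: Joliet→Blue 7·23=161, Vance→Blue 15·6=90, Ashby→Blue 3·19=57, Irby→Blue 14·14=196, Milton→Blue 7·10=70. Service cost 574.
{Amber}: service cost 579
{Red}: service cost 644
Among all 4 size-1 choices, {Blue} is lowest.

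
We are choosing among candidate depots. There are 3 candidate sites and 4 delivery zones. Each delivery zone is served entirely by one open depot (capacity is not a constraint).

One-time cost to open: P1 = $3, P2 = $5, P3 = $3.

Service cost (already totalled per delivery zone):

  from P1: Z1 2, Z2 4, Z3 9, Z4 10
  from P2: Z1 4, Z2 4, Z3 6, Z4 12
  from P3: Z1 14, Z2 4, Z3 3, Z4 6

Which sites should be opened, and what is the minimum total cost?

For any fixed open set, each delivery zone goes to its cheapest open site; total = fixed + service.
{P1, P3}: Z1→P1 2, Z2→P1 4, Z3→P3 3, Z4→P3 6. Service 15; fixed 6; total 21.
{P2, P3}: service 17 + fixed 8 = 25
{P1, P2, P3}: service 15 + fixed 11 = 26
{P1}: service 25 + fixed 3 = 28
No other subset beats 21.

Open P1 and P3; minimum total cost 21.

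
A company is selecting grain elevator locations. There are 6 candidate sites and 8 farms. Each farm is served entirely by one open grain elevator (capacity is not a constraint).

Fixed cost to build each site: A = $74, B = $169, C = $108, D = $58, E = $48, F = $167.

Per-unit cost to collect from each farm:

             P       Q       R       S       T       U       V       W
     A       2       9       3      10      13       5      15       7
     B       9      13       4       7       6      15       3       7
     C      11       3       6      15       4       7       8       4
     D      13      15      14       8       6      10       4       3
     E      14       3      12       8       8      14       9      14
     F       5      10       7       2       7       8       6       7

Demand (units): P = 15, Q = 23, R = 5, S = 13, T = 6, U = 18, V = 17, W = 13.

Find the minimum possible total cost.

For any fixed open set, each farm goes to its cheapest open site; total = fixed + service.
{A, D, E}: P→A 2·15=30, Q→E 3·23=69, R→A 3·5=15, S→D 8·13=104, T→D 6·6=36, U→A 5·18=90, V→D 4·17=68, W→D 3·13=39. Service 451; fixed 180; total 631.
{A, C, D}: service 439 + fixed 240 = 679
{A, D, E, F}: P→A 2·15=30, Q→E 3·23=69, R→A 3·5=15, S→F 2·13=26, T→D 6·6=36, U→A 5·18=90, V→D 4·17=68, W→D 3·13=39. Service 373; fixed 347; total 720.
{A, B, C, D, E, F}: service 344 + fixed 624 = 968
No other subset beats 631.

Minimum total cost: 631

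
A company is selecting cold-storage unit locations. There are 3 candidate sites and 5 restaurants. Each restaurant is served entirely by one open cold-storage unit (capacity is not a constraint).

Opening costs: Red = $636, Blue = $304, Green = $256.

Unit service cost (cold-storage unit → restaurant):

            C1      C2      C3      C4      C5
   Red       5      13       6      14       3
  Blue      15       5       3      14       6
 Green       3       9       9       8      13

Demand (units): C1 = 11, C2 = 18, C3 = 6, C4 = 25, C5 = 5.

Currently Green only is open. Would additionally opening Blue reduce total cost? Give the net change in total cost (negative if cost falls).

No — net change +161 (cost rises by 161).

Current service cost with {Green}: 514.
Adding Blue: each restaurant re-picks its cheapest; new service cost 371, saving 143.
Extra fixed cost: 304. Net change = 304 − 143 = 161.
(Totals: 770 → 931.)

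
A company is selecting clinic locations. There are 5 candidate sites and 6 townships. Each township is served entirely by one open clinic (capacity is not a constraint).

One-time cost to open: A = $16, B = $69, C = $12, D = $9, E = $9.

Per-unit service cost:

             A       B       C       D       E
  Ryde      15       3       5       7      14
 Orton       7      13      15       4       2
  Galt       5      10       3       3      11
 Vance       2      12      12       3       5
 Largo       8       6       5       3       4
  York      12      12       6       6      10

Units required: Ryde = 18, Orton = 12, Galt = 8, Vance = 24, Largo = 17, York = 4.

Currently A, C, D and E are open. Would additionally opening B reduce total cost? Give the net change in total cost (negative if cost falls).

Current service cost with {A, C, D, E}: 261.
Adding B: each township re-picks its cheapest; new service cost 225, saving 36.
Extra fixed cost: 69. Net change = 69 − 36 = 33.
(Totals: 307 → 340.)

No — net change +33 (cost rises by 33).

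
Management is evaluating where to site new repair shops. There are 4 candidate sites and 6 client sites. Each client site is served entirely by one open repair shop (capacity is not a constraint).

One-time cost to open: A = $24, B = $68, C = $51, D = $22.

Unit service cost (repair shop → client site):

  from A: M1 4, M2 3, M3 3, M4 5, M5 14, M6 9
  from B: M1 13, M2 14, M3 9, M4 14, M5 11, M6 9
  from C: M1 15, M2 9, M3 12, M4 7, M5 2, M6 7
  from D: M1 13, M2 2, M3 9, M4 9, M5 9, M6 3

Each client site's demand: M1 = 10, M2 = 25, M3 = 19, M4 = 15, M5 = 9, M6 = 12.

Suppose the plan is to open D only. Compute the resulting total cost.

Each client site is assigned to its cheapest site among the open ones.
{D}: M1→D 13·10=130, M2→D 2·25=50, M3→D 9·19=171, M4→D 9·15=135, M5→D 9·9=81, M6→D 3·12=36. Service 603; fixed 22; total 625.

Total cost: 625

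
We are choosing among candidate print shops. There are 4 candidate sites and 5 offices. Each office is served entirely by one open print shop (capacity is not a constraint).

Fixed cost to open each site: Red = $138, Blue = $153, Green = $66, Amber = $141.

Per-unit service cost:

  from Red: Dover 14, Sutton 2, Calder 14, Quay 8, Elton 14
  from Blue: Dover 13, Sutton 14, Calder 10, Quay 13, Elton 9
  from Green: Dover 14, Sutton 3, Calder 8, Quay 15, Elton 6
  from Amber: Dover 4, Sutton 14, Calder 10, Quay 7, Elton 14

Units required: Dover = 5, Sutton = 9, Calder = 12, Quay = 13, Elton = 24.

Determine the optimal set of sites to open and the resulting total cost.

Open Green and Amber; minimum total cost 585.

For any fixed open set, each office goes to its cheapest open site; total = fixed + service.
{Green, Amber}: Dover→Amber 4·5=20, Sutton→Green 3·9=27, Calder→Green 8·12=96, Quay→Amber 7·13=91, Elton→Green 6·24=144. Service 378; fixed 207; total 585.
{Green}: Dover→Green 14·5=70, Sutton→Green 3·9=27, Calder→Green 8·12=96, Quay→Green 15·13=195, Elton→Green 6·24=144. Service 532; fixed 66; total 598.
{Red, Green}: Dover→Red 14·5=70, Sutton→Red 2·9=18, Calder→Green 8·12=96, Quay→Red 8·13=104, Elton→Green 6·24=144. Service 432; fixed 204; total 636.
{Red, Blue, Green, Amber}: Dover→Amber 4·5=20, Sutton→Red 2·9=18, Calder→Green 8·12=96, Quay→Amber 7·13=91, Elton→Green 6·24=144. Service 369; fixed 498; total 867.
No other subset beats 585.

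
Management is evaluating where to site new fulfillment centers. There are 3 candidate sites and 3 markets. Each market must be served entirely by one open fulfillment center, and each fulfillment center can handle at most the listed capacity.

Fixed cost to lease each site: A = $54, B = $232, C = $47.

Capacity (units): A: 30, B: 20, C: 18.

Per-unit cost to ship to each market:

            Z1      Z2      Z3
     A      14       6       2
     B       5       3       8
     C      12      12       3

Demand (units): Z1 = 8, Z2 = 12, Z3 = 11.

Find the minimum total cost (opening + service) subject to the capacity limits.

Minimum total cost: 291

Open {A, C}: Z1→C 12·8=96, Z2→A 6·12=72, Z3→A 2·11=22.
Loads: A carries 23/30, C carries 8/18. Service 190; fixed 101; total 291.
Next best feasible plan costs 318.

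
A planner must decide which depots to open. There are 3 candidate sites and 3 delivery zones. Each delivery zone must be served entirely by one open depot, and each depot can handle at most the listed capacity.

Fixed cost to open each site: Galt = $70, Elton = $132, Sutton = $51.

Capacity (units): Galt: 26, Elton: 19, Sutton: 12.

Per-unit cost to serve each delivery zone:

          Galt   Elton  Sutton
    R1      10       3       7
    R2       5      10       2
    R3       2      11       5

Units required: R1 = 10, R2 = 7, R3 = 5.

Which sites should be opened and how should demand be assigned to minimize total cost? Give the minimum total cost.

Open {Galt}: R1→Galt 10·10=100, R2→Galt 5·7=35, R3→Galt 2·5=10.
Loads: Galt carries 22/26. Service 145; fixed 70; total 215.
Next best feasible plan costs 236.

Minimum total cost: 215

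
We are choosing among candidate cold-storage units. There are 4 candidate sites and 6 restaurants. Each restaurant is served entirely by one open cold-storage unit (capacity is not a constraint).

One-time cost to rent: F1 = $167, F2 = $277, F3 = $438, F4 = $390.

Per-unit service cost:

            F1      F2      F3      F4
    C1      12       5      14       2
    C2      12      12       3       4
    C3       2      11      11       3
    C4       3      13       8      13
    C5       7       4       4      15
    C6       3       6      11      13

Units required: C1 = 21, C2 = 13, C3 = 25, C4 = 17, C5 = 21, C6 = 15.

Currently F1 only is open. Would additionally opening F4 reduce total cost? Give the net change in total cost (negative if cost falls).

Current service cost with {F1}: 701.
Adding F4: each restaurant re-picks its cheapest; new service cost 387, saving 314.
Extra fixed cost: 390. Net change = 390 − 314 = 76.
(Totals: 868 → 944.)

No — net change +76 (cost rises by 76).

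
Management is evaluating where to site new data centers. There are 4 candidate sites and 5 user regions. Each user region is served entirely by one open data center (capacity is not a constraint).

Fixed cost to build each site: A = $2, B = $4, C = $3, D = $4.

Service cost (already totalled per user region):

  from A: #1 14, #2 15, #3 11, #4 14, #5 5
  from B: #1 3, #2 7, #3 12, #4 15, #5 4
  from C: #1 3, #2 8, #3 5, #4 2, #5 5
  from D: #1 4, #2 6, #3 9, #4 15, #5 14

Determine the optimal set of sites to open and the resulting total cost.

For any fixed open set, each user region goes to its cheapest open site; total = fixed + service.
{C}: #1→C 3, #2→C 8, #3→C 5, #4→C 2, #5→C 5. Service 23; fixed 3; total 26.
{A, C}: service 23 + fixed 5 = 28
{B, C}: service 21 + fixed 7 = 28
{A, B, C, D}: service 20 + fixed 13 = 33
No other subset beats 26.

Open C only; minimum total cost 26.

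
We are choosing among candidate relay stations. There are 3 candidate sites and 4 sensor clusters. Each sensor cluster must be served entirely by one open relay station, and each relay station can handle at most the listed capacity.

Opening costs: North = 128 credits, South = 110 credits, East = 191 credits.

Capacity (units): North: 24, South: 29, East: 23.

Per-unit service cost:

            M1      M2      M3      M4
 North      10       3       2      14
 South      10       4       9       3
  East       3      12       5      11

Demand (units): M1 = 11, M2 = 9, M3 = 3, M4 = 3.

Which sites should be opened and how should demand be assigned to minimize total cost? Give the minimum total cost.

Minimum total cost: 292

Open {South}: M1→South 10·11=110, M2→South 4·9=36, M3→South 9·3=27, M4→South 3·3=9.
Loads: South carries 26/29. Service 182; fixed 110; total 292.
Next best feasible plan costs 390.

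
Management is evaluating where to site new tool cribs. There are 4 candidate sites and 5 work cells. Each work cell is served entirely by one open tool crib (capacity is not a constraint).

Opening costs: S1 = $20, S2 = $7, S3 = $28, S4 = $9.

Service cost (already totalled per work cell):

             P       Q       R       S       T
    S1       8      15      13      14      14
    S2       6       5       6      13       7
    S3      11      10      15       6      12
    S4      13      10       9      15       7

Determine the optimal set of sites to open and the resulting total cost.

For any fixed open set, each work cell goes to its cheapest open site; total = fixed + service.
{S2}: P→S2 6, Q→S2 5, R→S2 6, S→S2 13, T→S2 7. Service 37; fixed 7; total 44.
{S2, S4}: service 37 + fixed 16 = 53
{S4}: service 54 + fixed 9 = 63
{S1, S2, S3, S4}: service 30 + fixed 64 = 94
No other subset beats 44.

Open S2 only; minimum total cost 44.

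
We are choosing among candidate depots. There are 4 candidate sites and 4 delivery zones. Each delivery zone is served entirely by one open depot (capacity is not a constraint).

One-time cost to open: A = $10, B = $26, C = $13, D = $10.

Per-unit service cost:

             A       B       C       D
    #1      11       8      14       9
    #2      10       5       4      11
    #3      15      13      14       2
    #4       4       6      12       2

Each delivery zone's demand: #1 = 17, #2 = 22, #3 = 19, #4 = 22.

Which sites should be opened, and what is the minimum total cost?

Open C and D; minimum total cost 346.

For any fixed open set, each delivery zone goes to its cheapest open site; total = fixed + service.
{C, D}: #1→D 9·17=153, #2→C 4·22=88, #3→D 2·19=38, #4→D 2·22=44. Service 323; fixed 23; total 346.
{B, C, D}: service 306 + fixed 49 = 355
{A, C, D}: #1→D 9·17=153, #2→C 4·22=88, #3→D 2·19=38, #4→D 2·22=44. Service 323; fixed 33; total 356.
{A, B, C, D}: service 306 + fixed 59 = 365
(All 15 nonempty subsets were checked; C and D is lowest.)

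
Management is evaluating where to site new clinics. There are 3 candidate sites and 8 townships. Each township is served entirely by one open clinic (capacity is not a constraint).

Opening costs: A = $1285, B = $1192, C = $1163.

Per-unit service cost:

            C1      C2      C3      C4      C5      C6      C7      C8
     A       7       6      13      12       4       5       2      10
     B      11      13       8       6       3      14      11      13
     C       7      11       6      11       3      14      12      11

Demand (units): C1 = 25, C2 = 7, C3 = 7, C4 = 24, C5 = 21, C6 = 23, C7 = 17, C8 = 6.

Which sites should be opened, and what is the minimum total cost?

For any fixed open set, each township goes to its cheapest open site; total = fixed + service.
{A}: C1→A 7·25=175, C2→A 6·7=42, C3→A 13·7=91, C4→A 12·24=288, C5→A 4·21=84, C6→A 5·23=115, C7→A 2·17=34, C8→A 10·6=60. Service 889; fixed 1285; total 2174.
{C}: service 1213 + fixed 1163 = 2376
{B}: service 1216 + fixed 1192 = 2408
{A, B, C}: service 675 + fixed 3640 = 4315
No other subset beats 2174.

Open A only; minimum total cost 2174.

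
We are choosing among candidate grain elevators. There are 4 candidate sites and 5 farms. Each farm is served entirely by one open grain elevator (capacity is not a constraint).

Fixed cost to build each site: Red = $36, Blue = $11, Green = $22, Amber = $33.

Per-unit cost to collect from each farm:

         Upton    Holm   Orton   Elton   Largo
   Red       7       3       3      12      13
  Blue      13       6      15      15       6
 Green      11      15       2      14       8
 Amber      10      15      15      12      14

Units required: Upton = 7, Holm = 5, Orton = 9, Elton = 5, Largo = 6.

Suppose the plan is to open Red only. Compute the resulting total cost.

Total cost: 265

Each farm is assigned to its cheapest site among the open ones.
{Red}: Upton→Red 7·7=49, Holm→Red 3·5=15, Orton→Red 3·9=27, Elton→Red 12·5=60, Largo→Red 13·6=78. Service 229; fixed 36; total 265.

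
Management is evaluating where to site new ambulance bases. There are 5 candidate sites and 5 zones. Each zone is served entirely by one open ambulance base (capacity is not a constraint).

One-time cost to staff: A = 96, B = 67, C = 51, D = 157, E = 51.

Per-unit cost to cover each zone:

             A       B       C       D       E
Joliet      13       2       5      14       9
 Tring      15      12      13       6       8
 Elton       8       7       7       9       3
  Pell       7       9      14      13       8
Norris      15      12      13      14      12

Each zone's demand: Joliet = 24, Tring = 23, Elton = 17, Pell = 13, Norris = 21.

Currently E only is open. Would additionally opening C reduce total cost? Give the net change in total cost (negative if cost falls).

Current service cost with {E}: 807.
Adding C: each zone re-picks its cheapest; new service cost 711, saving 96.
Extra fixed cost: 51. Net change = 51 − 96 = -45.
(Totals: 858 → 813.)

Yes — net change −45 (cost falls by 45).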